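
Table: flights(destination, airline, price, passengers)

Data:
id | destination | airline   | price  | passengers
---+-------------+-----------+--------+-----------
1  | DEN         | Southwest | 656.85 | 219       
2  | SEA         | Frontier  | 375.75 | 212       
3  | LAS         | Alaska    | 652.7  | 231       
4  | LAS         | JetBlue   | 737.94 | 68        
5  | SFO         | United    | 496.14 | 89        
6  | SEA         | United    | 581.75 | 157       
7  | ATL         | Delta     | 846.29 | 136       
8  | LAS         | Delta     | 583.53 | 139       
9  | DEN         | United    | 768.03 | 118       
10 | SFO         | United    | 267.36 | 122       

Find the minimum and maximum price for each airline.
SELECT airline, MIN(price), MAX(price)
FROM flights
GROUP BY airline

Result:
  Alaska: min=652.70, max=652.70
  Delta: min=583.53, max=846.29
  Frontier: min=375.75, max=375.75
  JetBlue: min=737.94, max=737.94
  Southwest: min=656.85, max=656.85
  United: min=267.36, max=768.03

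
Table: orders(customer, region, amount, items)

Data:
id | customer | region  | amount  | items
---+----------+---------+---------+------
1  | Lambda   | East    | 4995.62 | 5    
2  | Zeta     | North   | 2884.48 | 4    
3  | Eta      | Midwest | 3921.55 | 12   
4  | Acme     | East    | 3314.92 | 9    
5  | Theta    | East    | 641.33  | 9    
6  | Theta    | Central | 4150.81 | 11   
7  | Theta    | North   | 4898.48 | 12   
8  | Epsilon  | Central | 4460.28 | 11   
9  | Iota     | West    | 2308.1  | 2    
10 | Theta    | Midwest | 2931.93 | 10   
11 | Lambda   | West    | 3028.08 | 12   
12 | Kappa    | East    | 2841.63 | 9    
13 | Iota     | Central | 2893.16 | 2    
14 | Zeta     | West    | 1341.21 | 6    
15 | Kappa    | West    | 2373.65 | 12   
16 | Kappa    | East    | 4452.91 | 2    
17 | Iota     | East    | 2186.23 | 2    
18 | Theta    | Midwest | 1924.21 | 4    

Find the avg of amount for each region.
SELECT region, AVG(amount) as result
FROM orders
GROUP BY region

Result:
  Central: 3834.75
  East: 3072.11
  Midwest: 2925.90
  North: 3891.48
  West: 2262.76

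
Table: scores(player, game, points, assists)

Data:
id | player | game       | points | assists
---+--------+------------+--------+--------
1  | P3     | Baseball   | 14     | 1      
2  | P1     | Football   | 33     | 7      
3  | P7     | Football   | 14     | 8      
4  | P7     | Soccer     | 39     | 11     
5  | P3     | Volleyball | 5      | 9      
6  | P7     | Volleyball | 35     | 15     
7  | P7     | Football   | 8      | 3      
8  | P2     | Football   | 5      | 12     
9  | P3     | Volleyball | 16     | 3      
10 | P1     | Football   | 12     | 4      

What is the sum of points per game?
SELECT game, SUM(points) as result
FROM scores
GROUP BY game

Result:
  Baseball: 14
  Football: 72
  Soccer: 39
  Volleyball: 56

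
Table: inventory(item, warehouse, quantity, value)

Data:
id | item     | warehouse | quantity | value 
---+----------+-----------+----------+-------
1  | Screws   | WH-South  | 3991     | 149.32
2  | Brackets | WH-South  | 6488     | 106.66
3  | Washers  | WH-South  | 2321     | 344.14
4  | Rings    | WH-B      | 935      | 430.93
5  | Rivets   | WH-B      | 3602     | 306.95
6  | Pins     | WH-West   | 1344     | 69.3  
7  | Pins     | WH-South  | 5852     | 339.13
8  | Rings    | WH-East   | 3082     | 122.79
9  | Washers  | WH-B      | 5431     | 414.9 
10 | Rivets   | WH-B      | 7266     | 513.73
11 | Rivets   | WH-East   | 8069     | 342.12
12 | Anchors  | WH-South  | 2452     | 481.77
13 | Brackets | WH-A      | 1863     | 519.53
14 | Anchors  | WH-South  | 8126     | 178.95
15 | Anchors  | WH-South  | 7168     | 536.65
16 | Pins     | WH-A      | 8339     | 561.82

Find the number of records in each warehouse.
SELECT warehouse, COUNT(*) as count
FROM inventory
GROUP BY warehouse

Result:
  WH-A: 2
  WH-B: 4
  WH-East: 2
  WH-South: 7
  WH-West: 1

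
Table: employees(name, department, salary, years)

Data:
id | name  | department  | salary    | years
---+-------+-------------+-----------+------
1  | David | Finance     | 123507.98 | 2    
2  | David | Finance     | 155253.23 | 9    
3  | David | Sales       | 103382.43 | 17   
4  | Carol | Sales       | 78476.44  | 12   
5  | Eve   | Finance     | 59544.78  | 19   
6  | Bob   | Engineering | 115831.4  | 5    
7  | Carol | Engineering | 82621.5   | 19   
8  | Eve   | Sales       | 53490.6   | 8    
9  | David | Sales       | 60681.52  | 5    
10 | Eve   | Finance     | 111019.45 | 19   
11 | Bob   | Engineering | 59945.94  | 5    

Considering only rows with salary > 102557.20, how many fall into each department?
SELECT department, COUNT(*)
FROM employees
WHERE salary > 102557.20
GROUP BY department

Note: WHERE filters rows before grouping.

Result:
  Engineering: 1
  Finance: 3
  Sales: 1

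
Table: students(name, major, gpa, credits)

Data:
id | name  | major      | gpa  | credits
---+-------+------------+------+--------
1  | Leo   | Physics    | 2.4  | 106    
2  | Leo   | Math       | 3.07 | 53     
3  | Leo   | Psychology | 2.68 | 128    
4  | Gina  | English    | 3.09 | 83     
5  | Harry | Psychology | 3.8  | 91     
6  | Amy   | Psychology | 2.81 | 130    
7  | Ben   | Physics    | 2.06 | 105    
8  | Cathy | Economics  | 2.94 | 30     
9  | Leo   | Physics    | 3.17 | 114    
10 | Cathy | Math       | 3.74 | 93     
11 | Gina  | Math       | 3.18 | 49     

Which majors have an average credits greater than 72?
SELECT major, AVG(credits)
FROM students
GROUP BY major
HAVING AVG(credits) > 72

Result:
  English: avg=83.00
  Physics: avg=108.33
  Psychology: avg=116.33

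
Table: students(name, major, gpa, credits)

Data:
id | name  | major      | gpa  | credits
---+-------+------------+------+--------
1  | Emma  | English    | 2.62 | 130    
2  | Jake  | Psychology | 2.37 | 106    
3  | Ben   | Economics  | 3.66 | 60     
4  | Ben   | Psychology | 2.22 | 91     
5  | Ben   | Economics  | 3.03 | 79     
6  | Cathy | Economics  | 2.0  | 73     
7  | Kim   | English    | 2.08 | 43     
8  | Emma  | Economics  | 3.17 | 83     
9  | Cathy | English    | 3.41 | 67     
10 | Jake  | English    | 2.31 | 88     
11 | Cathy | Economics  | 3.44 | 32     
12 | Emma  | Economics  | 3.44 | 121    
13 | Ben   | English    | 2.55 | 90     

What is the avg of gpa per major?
SELECT major, AVG(gpa) as result
FROM students
GROUP BY major

Result:
  Economics: 3.12
  English: 2.59
  Psychology: 2.30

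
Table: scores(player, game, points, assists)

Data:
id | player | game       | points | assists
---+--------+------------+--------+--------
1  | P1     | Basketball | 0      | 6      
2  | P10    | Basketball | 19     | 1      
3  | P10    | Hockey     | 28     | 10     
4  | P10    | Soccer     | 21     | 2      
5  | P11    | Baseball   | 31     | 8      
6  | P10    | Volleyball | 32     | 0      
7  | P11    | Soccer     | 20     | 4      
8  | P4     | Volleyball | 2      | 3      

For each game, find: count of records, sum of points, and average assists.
SELECT game,
       COUNT(*) as cnt,
       SUM(points) as total_points,
       AVG(assists) as avg_assists
FROM scores
GROUP BY game

Result:
  Baseball: 1 records, 31 total points, 8.00 avg assists
  Basketball: 2 records, 19 total points, 3.50 avg assists
  Hockey: 1 records, 28 total points, 10.00 avg assists
  Soccer: 2 records, 41 total points, 3.00 avg assists
  Volleyball: 2 records, 34 total points, 1.50 avg assists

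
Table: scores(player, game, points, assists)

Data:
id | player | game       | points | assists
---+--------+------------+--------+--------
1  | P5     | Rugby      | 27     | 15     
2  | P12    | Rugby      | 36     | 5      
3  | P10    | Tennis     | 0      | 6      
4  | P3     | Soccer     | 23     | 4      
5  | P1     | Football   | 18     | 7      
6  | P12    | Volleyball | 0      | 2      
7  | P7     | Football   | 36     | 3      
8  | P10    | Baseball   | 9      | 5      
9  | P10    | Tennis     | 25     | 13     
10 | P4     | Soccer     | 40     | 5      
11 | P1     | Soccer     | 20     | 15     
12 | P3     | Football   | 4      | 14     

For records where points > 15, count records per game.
SELECT game, COUNT(*)
FROM scores
WHERE points > 15
GROUP BY game

Note: WHERE filters rows before grouping.

Result:
  Football: 2
  Rugby: 2
  Soccer: 3
  Tennis: 1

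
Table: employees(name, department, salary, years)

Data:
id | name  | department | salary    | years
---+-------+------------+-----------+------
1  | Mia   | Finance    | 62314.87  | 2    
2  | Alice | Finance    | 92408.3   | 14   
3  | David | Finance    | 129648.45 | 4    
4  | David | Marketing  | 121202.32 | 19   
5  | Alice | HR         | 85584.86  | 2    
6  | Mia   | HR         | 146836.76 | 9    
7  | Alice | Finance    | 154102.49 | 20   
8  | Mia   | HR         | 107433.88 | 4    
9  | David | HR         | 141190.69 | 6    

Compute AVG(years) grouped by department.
SELECT department, AVG(years) as result
FROM employees
GROUP BY department

Result:
  Finance: 10.00
  HR: 5.25
  Marketing: 19.00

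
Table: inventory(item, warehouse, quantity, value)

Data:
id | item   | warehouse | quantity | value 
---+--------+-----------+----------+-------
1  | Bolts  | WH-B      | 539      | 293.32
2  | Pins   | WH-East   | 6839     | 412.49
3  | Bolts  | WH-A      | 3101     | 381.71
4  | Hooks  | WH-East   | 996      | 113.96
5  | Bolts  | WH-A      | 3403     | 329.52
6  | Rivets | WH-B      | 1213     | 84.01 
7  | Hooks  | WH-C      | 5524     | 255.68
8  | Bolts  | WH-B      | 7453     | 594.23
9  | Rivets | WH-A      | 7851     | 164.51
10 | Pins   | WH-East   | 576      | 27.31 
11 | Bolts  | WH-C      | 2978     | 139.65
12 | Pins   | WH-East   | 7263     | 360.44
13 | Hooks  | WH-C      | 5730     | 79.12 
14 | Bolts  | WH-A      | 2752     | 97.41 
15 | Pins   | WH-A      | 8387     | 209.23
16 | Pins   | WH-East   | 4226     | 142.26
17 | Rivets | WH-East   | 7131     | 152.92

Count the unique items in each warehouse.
SELECT warehouse, COUNT(DISTINCT item)
FROM inventory
GROUP BY warehouse

Result:
  WH-A: 3 distinct
  WH-B: 2 distinct
  WH-C: 2 distinct
  WH-East: 3 distinct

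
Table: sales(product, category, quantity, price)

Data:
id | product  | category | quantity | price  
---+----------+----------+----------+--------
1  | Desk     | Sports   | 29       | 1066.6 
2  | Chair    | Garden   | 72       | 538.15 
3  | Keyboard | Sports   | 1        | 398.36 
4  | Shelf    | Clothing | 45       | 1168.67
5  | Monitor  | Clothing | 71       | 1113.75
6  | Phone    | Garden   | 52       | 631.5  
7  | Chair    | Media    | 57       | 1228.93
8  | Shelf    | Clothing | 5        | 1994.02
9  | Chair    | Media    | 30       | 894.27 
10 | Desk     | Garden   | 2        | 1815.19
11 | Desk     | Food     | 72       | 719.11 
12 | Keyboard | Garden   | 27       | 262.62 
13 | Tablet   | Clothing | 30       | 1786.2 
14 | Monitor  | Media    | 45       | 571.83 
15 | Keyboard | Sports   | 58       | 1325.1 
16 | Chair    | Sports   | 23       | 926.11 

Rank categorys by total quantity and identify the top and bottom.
SELECT category, SUM(quantity)
FROM sales
GROUP BY category
ORDER BY SUM(quantity)

All groups:
  Food: 72
  Sports: 111
  Media: 132
  Clothing: 151
  Garden: 153

Highest: Garden (153)
Lowest: Food (72)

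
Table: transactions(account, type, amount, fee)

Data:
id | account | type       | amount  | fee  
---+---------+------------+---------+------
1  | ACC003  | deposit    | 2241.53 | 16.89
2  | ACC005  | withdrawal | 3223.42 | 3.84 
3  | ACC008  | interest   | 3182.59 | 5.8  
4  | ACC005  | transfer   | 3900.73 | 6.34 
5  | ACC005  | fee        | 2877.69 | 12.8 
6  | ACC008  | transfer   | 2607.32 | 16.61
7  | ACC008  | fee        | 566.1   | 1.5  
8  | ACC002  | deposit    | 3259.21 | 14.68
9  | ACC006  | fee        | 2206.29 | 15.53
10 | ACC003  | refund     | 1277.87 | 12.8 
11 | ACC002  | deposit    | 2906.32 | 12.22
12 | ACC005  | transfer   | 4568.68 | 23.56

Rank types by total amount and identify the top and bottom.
SELECT type, SUM(amount)
FROM transactions
GROUP BY type
ORDER BY SUM(amount)

All groups:
  refund: 1277.87
  interest: 3182.59
  withdrawal: 3223.42
  fee: 5650.08
  deposit: 8407.06
  transfer: 11076.73

Highest: transfer (11076.73)
Lowest: refund (1277.87)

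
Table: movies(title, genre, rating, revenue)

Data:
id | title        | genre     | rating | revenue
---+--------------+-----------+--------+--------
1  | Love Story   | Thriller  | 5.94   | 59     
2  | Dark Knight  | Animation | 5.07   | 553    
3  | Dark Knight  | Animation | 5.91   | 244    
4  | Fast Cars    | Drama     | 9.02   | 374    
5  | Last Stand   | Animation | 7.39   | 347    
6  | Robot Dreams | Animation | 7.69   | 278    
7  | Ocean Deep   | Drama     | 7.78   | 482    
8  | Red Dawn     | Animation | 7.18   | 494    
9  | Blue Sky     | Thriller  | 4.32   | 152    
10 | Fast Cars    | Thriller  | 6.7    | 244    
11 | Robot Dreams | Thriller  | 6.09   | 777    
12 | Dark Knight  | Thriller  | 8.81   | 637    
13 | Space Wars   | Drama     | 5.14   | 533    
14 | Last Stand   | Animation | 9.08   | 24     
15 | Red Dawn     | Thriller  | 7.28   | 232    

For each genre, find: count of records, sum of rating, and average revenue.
SELECT genre,
       COUNT(*) as cnt,
       SUM(rating) as total_rating,
       AVG(revenue) as avg_revenue
FROM movies
GROUP BY genre

Result:
  Animation: 6 records, 42.32 total rating, 323.33 avg revenue
  Drama: 3 records, 21.94 total rating, 463.00 avg revenue
  Thriller: 6 records, 39.14 total rating, 350.17 avg revenue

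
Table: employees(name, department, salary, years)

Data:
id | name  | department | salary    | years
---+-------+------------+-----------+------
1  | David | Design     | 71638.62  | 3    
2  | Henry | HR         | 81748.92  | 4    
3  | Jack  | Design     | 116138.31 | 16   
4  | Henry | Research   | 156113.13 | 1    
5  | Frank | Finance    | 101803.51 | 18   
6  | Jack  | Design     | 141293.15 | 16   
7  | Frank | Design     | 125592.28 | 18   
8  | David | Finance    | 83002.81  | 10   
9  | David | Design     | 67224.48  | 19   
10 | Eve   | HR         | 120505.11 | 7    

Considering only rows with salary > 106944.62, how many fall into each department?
SELECT department, COUNT(*)
FROM employees
WHERE salary > 106944.62
GROUP BY department

Note: WHERE filters rows before grouping.

Result:
  Design: 3
  HR: 1
  Research: 1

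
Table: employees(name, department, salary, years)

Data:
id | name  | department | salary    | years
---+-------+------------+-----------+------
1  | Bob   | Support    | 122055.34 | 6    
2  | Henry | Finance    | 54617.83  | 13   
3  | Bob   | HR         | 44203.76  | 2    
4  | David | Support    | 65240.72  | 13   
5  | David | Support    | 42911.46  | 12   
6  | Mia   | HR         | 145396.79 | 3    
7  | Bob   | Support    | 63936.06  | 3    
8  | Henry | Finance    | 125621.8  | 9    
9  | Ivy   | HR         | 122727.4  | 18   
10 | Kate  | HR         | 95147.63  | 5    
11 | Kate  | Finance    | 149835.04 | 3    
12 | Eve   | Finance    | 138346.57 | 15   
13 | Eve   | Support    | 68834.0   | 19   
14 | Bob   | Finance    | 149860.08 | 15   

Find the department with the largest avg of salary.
SELECT department, AVG(salary) as val
FROM employees
GROUP BY department
ORDER BY val DESC
LIMIT 1

Result: Finance with avg(salary) = 123656.26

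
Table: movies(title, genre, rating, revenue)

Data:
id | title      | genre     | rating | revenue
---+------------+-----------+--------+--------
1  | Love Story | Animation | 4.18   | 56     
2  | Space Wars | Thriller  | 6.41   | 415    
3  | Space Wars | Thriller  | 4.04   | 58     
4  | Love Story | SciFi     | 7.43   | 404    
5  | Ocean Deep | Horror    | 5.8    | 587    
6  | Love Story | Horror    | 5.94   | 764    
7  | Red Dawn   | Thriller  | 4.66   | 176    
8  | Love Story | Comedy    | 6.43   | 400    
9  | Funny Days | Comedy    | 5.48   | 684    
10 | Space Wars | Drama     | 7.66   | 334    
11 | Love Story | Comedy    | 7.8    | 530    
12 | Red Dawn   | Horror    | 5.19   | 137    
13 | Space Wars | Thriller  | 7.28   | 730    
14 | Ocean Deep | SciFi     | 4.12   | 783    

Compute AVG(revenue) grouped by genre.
SELECT genre, AVG(revenue) as result
FROM movies
GROUP BY genre

Result:
  Animation: 56.00
  Comedy: 538.00
  Drama: 334.00
  Horror: 496.00
  SciFi: 593.50
  Thriller: 344.75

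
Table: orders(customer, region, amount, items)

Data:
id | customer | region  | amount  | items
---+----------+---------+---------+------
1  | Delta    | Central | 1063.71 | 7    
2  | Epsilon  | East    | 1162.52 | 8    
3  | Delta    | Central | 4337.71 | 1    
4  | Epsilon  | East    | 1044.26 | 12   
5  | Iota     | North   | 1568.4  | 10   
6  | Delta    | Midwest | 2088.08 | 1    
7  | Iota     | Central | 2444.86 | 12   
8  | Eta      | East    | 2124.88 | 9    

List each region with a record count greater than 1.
SELECT region, COUNT(*) as cnt
FROM orders
GROUP BY region
HAVING COUNT(*) > 1

Result:
  Central: 3
  East: 3

Note: HAVING filters groups after aggregation, WHERE filters rows before.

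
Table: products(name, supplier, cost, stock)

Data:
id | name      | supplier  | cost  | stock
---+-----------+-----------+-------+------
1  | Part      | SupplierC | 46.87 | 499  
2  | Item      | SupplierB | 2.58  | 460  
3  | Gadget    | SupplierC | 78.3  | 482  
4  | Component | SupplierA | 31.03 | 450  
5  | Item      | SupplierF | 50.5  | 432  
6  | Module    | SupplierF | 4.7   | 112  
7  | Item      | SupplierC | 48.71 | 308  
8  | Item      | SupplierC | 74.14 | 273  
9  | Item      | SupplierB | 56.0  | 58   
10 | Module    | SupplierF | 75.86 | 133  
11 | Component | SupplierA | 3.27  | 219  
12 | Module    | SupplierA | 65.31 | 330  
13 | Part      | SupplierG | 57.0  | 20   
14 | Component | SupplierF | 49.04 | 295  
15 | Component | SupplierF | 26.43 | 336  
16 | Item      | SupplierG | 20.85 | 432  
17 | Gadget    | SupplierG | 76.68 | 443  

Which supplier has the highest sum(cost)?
SELECT supplier, SUM(cost) as val
FROM products
GROUP BY supplier
ORDER BY val DESC
LIMIT 1

Result: SupplierC with sum(cost) = 248.02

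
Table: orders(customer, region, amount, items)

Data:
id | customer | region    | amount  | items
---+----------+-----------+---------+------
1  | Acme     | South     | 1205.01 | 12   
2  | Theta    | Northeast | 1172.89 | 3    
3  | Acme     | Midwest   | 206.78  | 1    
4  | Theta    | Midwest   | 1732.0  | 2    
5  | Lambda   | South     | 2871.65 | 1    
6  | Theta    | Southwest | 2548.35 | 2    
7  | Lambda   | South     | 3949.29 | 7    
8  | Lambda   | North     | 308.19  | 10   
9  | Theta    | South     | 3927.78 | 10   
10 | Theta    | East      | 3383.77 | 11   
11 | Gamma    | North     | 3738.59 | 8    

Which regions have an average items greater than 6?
SELECT region, AVG(items)
FROM orders
GROUP BY region
HAVING AVG(items) > 6

Result:
  East: avg=11.00
  North: avg=9.00
  South: avg=7.50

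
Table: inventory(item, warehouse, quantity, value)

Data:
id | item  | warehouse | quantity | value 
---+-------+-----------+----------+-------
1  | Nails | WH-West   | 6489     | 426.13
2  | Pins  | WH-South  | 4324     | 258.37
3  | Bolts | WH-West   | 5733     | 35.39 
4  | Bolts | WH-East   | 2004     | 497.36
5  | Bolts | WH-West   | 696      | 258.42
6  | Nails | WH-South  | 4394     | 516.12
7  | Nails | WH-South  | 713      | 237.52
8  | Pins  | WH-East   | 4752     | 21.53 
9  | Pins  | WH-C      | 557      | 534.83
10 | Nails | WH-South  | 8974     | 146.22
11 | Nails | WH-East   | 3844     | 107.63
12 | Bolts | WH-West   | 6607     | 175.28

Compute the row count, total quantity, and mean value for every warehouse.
SELECT warehouse,
       COUNT(*) as cnt,
       SUM(quantity) as total_quantity,
       AVG(value) as avg_value
FROM inventory
GROUP BY warehouse

Result:
  WH-C: 1 records, 557 total quantity, 534.83 avg value
  WH-East: 3 records, 10600 total quantity, 208.84 avg value
  WH-South: 4 records, 18405 total quantity, 289.56 avg value
  WH-West: 4 records, 19525 total quantity, 223.81 avg value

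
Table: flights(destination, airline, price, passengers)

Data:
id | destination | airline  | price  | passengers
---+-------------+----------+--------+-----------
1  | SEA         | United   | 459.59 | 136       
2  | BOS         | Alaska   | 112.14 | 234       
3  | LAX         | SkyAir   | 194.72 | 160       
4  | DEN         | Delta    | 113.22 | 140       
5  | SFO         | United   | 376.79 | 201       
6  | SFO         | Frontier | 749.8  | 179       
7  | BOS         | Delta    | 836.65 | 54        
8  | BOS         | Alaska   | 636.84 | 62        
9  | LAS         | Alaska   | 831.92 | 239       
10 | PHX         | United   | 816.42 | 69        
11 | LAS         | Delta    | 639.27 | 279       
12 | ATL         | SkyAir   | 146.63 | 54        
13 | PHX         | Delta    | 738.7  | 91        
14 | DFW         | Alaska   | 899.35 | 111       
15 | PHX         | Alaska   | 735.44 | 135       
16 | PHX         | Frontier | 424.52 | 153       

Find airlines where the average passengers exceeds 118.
SELECT airline, AVG(passengers)
FROM flights
GROUP BY airline
HAVING AVG(passengers) > 118

Result:
  Alaska: avg=156.20
  Delta: avg=141.00
  Frontier: avg=166.00
  United: avg=135.33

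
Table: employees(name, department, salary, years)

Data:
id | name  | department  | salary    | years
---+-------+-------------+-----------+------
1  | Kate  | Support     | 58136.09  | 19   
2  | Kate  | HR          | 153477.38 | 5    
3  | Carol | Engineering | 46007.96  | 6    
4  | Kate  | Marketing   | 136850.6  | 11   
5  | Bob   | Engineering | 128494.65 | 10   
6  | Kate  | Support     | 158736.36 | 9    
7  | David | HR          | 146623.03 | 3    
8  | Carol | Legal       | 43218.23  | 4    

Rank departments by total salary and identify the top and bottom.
SELECT department, SUM(salary)
FROM employees
GROUP BY department
ORDER BY SUM(salary)

All groups:
  Legal: 43218.23
  Marketing: 136850.60
  Engineering: 174502.61
  Support: 216872.45
  HR: 300100.41

Highest: HR (300100.41)
Lowest: Legal (43218.23)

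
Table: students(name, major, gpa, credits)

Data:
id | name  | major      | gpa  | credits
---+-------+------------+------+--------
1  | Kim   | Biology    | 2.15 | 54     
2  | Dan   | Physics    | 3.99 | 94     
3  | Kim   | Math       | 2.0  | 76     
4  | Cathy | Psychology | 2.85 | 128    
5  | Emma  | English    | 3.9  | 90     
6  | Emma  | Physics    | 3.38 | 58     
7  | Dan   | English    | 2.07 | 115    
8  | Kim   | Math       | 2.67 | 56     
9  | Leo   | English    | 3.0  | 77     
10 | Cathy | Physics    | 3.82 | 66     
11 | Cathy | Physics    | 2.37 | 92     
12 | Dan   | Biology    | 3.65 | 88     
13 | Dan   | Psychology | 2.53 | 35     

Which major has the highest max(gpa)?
SELECT major, MAX(gpa) as val
FROM students
GROUP BY major
ORDER BY val DESC
LIMIT 1

Result: Physics with max(gpa) = 3.99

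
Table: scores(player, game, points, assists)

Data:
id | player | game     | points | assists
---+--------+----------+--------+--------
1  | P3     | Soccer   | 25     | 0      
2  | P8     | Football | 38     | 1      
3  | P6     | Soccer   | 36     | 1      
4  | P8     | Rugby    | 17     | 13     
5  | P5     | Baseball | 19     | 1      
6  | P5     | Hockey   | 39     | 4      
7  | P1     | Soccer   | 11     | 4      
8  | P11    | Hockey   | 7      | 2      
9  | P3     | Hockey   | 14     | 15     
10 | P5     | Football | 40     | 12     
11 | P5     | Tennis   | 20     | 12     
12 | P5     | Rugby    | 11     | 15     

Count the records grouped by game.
SELECT game, COUNT(*) as count
FROM scores
GROUP BY game

Result:
  Baseball: 1
  Football: 2
  Hockey: 3
  Rugby: 2
  Soccer: 3
  Tennis: 1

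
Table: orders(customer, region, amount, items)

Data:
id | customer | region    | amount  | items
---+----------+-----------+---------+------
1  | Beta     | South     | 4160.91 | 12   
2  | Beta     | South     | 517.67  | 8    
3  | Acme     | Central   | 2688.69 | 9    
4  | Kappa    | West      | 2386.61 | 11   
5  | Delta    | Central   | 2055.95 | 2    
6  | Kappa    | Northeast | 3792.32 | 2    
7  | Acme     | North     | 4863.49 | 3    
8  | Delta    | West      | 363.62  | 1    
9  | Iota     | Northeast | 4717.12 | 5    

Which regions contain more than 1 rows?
SELECT region, COUNT(*) as cnt
FROM orders
GROUP BY region
HAVING COUNT(*) > 1

Result:
  Central: 2
  Northeast: 2
  South: 2
  West: 2

Note: HAVING filters groups after aggregation, WHERE filters rows before.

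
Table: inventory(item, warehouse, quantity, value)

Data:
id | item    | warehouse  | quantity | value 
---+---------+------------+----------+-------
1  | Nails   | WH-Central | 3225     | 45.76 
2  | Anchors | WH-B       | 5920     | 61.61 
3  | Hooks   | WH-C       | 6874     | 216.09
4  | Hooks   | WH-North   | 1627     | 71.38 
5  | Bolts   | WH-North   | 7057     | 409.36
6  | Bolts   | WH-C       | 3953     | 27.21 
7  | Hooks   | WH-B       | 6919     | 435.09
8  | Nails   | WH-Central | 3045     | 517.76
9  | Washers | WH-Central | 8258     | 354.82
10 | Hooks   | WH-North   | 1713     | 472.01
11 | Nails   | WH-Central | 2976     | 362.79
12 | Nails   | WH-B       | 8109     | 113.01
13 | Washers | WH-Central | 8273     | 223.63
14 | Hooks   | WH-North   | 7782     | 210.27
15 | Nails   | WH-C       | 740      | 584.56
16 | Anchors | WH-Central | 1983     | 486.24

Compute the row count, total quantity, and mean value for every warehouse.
SELECT warehouse,
       COUNT(*) as cnt,
       SUM(quantity) as total_quantity,
       AVG(value) as avg_value
FROM inventory
GROUP BY warehouse

Result:
  WH-B: 3 records, 20948 total quantity, 203.24 avg value
  WH-C: 3 records, 11567 total quantity, 275.95 avg value
  WH-Central: 6 records, 27760 total quantity, 331.83 avg value
  WH-North: 4 records, 18179 total quantity, 290.76 avg value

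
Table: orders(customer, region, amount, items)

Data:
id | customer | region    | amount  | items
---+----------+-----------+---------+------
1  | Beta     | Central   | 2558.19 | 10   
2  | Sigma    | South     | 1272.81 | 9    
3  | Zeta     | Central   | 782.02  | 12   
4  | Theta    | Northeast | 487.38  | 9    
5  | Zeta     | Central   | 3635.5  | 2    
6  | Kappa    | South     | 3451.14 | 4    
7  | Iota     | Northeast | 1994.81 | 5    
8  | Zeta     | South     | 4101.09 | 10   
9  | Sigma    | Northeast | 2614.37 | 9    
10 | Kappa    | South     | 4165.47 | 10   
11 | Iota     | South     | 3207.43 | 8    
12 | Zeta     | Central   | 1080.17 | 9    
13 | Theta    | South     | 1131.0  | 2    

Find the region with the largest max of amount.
SELECT region, MAX(amount) as val
FROM orders
GROUP BY region
ORDER BY val DESC
LIMIT 1

Result: South with max(amount) = 4165.47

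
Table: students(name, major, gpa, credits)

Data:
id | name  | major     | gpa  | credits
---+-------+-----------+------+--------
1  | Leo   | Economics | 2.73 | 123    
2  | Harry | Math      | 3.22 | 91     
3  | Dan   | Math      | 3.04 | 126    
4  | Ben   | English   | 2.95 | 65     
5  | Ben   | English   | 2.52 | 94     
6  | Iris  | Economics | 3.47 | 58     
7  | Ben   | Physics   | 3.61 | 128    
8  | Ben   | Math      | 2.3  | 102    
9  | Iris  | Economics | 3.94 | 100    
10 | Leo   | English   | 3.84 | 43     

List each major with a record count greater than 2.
SELECT major, COUNT(*) as cnt
FROM students
GROUP BY major
HAVING COUNT(*) > 2

Result:
  Economics: 3
  English: 3
  Math: 3

Note: HAVING filters groups after aggregation, WHERE filters rows before.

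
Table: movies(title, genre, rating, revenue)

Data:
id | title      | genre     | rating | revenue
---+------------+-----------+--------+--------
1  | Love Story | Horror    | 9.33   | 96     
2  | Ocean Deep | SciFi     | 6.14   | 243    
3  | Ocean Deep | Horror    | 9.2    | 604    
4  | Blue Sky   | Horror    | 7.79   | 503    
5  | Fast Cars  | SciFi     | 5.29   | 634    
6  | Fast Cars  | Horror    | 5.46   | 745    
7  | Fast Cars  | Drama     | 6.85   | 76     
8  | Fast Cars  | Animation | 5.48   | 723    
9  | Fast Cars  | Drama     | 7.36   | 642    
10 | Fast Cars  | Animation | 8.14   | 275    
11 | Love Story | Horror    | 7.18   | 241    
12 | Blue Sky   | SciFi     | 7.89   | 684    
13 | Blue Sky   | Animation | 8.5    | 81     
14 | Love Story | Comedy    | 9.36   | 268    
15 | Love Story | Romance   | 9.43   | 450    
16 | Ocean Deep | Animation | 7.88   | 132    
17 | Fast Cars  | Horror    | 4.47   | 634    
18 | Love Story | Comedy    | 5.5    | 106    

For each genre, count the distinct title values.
SELECT genre, COUNT(DISTINCT title)
FROM movies
GROUP BY genre

Result:
  Animation: 3 distinct
  Comedy: 1 distinct
  Drama: 1 distinct
  Horror: 4 distinct
  Romance: 1 distinct
  SciFi: 3 distinct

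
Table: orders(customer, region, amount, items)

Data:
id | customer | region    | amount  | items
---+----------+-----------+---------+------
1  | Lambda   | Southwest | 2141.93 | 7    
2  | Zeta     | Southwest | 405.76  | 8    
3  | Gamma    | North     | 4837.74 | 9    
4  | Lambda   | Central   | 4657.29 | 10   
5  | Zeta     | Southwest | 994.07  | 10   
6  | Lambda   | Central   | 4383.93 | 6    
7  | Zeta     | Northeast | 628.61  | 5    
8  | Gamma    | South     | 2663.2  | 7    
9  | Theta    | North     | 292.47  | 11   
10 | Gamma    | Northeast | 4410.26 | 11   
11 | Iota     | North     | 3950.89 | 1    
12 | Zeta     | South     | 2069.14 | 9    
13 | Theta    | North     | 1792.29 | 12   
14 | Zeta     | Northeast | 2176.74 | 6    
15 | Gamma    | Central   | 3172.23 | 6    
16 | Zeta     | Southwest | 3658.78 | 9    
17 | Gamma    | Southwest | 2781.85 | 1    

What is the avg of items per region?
SELECT region, AVG(items) as result
FROM orders
GROUP BY region

Result:
  Central: 7.33
  North: 8.25
  Northeast: 7.33
  South: 8.00
  Southwest: 7.00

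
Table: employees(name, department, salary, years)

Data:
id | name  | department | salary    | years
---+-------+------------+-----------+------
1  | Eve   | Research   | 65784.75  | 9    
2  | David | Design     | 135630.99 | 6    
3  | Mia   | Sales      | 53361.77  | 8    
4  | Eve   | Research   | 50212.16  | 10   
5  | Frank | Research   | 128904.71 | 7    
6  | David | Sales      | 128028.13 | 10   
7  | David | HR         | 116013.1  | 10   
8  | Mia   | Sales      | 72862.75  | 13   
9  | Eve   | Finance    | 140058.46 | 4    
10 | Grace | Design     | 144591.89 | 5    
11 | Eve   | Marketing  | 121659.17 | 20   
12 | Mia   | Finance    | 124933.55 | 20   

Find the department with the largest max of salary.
SELECT department, MAX(salary) as val
FROM employees
GROUP BY department
ORDER BY val DESC
LIMIT 1

Result: Design with max(salary) = 144591.89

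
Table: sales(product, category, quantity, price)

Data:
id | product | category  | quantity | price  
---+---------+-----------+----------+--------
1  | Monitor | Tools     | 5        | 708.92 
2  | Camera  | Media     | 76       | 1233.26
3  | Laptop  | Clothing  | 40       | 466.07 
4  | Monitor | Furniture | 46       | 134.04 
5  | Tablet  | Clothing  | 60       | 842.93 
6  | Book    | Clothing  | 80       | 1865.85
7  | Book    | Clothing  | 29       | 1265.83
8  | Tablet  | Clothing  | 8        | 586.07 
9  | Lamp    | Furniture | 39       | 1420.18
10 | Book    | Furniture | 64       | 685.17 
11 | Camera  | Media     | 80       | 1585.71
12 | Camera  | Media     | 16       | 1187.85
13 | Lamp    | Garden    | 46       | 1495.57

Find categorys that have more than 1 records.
SELECT category, COUNT(*) as cnt
FROM sales
GROUP BY category
HAVING COUNT(*) > 1

Result:
  Clothing: 5
  Furniture: 3
  Media: 3

Note: HAVING filters groups after aggregation, WHERE filters rows before.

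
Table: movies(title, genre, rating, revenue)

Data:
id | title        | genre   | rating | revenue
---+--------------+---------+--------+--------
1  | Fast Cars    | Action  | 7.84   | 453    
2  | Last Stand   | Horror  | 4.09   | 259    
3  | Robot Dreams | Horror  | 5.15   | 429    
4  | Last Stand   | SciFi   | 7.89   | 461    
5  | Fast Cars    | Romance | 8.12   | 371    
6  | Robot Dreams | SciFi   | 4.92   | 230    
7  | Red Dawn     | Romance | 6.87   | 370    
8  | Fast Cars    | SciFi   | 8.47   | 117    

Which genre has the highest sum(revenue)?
SELECT genre, SUM(revenue) as val
FROM movies
GROUP BY genre
ORDER BY val DESC
LIMIT 1

Result: SciFi with sum(revenue) = 808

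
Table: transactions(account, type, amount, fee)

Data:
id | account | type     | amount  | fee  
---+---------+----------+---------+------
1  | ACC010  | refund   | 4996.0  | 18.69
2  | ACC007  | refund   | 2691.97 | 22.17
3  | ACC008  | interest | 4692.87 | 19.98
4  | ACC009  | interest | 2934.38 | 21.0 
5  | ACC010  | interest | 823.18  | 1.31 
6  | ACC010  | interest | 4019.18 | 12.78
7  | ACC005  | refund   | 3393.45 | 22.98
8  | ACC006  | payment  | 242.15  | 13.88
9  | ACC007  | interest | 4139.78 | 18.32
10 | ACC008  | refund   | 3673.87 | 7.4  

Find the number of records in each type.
SELECT type, COUNT(*) as count
FROM transactions
GROUP BY type

Result:
  interest: 5
  payment: 1
  refund: 4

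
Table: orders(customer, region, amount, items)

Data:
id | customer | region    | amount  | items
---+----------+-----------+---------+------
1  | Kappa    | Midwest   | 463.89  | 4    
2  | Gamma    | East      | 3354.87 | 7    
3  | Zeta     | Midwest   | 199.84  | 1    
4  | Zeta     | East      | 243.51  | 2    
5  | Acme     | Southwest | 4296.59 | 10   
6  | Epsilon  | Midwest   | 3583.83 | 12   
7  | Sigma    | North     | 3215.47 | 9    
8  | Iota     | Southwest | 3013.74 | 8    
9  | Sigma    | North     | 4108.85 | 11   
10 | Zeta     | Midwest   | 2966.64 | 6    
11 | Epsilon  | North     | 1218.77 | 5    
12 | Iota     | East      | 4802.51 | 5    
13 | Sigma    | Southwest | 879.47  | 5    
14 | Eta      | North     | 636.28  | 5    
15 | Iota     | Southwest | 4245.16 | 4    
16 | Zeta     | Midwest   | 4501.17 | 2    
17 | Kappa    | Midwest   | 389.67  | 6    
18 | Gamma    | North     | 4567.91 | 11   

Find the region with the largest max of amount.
SELECT region, MAX(amount) as val
FROM orders
GROUP BY region
ORDER BY val DESC
LIMIT 1

Result: East with max(amount) = 4802.51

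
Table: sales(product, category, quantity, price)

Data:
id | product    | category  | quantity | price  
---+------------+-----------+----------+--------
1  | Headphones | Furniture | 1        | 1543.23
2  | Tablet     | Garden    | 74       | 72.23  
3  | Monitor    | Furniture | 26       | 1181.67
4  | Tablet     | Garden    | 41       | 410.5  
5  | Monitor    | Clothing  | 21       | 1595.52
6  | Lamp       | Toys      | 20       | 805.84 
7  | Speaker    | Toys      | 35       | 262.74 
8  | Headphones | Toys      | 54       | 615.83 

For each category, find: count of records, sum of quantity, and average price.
SELECT category,
       COUNT(*) as cnt,
       SUM(quantity) as total_quantity,
       AVG(price) as avg_price
FROM sales
GROUP BY category

Result:
  Clothing: 1 records, 21 total quantity, 1595.52 avg price
  Furniture: 2 records, 27 total quantity, 1362.45 avg price
  Garden: 2 records, 115 total quantity, 241.37 avg price
  Toys: 3 records, 109 total quantity, 561.47 avg price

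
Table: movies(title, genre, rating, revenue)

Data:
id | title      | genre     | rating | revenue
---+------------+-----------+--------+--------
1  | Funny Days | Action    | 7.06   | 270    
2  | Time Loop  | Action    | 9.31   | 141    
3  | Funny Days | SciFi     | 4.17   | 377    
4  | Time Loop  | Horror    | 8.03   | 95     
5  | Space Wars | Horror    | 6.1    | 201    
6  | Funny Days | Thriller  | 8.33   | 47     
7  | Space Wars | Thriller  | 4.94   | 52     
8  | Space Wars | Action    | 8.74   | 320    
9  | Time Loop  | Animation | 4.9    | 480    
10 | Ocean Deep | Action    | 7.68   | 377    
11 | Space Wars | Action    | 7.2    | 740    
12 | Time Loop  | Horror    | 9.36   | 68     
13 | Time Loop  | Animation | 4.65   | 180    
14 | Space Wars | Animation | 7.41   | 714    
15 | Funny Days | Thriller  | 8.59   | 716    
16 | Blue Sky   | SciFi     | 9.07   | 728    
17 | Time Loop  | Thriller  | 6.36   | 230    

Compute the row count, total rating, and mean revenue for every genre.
SELECT genre,
       COUNT(*) as cnt,
       SUM(rating) as total_rating,
       AVG(revenue) as avg_revenue
FROM movies
GROUP BY genre

Result:
  Action: 5 records, 39.99 total rating, 369.60 avg revenue
  Animation: 3 records, 16.96 total rating, 458.00 avg revenue
  Horror: 3 records, 23.49 total rating, 121.33 avg revenue
  SciFi: 2 records, 13.24 total rating, 552.50 avg revenue
  Thriller: 4 records, 28.22 total rating, 261.25 avg revenue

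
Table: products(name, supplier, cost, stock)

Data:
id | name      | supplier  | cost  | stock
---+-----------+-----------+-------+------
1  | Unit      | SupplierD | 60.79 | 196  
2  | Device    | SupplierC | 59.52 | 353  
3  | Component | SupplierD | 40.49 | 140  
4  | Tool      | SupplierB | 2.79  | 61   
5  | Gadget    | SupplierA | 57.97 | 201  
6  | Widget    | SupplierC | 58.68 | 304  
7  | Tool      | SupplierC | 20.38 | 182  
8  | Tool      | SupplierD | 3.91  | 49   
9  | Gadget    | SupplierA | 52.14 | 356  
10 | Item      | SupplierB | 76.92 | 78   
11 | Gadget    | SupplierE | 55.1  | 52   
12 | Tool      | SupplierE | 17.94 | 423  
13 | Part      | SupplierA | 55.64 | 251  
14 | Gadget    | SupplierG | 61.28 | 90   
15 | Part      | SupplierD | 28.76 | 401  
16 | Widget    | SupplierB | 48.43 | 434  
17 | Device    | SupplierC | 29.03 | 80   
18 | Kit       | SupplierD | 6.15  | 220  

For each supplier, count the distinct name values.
SELECT supplier, COUNT(DISTINCT name)
FROM products
GROUP BY supplier

Result:
  SupplierA: 2 distinct
  SupplierB: 3 distinct
  SupplierC: 3 distinct
  SupplierD: 5 distinct
  SupplierE: 2 distinct
  SupplierG: 1 distinct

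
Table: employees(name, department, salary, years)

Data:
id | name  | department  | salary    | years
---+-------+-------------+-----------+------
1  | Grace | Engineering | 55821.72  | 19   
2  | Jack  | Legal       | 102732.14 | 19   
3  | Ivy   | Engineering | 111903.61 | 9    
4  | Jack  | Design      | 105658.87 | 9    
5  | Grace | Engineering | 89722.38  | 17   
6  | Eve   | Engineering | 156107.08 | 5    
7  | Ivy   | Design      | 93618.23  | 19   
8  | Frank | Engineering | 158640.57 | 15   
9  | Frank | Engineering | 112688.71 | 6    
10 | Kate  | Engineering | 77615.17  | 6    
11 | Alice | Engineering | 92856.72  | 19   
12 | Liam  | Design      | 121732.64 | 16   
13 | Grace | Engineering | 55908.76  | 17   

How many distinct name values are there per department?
SELECT department, COUNT(DISTINCT name)
FROM employees
GROUP BY department

Result:
  Design: 3 distinct
  Engineering: 6 distinct
  Legal: 1 distinct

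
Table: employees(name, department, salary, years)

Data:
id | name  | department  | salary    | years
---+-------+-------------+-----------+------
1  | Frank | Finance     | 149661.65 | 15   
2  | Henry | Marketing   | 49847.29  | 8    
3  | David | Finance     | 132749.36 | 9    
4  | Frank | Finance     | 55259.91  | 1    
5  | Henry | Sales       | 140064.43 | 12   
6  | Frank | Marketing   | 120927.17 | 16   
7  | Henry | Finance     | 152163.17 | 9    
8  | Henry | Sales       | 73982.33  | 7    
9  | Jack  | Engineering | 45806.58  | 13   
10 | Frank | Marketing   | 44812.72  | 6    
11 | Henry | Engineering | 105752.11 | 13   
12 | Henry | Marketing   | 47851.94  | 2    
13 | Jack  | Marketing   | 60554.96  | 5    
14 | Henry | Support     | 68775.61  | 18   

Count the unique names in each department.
SELECT department, COUNT(DISTINCT name)
FROM employees
GROUP BY department

Result:
  Engineering: 2 distinct
  Finance: 3 distinct
  Marketing: 3 distinct
  Sales: 1 distinct
  Support: 1 distinct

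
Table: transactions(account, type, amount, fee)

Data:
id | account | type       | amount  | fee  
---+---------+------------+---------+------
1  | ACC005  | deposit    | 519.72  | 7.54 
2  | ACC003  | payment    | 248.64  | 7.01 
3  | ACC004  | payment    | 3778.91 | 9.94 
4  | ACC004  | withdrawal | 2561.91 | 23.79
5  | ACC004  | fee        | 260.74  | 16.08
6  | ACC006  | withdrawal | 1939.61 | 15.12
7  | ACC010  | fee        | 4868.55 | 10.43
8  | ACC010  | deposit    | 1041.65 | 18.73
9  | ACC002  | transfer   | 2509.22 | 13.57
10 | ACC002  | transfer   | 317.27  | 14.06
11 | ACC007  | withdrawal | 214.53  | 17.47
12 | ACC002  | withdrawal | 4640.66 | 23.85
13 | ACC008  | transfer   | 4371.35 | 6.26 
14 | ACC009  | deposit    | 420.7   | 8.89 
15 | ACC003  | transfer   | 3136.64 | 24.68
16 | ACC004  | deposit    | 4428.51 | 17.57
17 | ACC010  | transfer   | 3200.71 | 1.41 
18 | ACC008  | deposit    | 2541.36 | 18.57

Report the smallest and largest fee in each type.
SELECT type, MIN(fee), MAX(fee)
FROM transactions
GROUP BY type

Result:
  deposit: min=7.54, max=18.73
  fee: min=10.43, max=16.08
  payment: min=7.01, max=9.94
  transfer: min=1.41, max=24.68
  withdrawal: min=15.12, max=23.85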